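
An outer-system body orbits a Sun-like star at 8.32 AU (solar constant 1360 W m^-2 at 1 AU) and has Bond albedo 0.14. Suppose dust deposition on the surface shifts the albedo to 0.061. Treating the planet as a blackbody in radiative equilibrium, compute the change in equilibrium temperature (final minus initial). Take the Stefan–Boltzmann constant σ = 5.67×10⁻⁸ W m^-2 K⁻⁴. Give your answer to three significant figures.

2.06 K

Flux at the orbit: S = 1360/(8.32)² = 19.65 W m^-2.
With α = 0.14, T₁ = 92.90 K.
After:  T₂ = [19.65·0.939/(4σ)]^(1/4) = 94.97 K.
Change: 94.97 − 92.90 = 2.064 K.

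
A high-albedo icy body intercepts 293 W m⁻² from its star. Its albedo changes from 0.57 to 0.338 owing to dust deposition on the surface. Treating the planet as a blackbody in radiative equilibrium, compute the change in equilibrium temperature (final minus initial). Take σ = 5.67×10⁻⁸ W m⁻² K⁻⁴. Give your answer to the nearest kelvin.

Before: T₁ = [293.0·0.43/(4σ)]^(1/4) = 153.5 K.
After:  T₂ = [293.0·0.662/(4σ)]^(1/4) = 171.0 K.
Change: 171.0 − 153.5 = 17.49 K.

17 K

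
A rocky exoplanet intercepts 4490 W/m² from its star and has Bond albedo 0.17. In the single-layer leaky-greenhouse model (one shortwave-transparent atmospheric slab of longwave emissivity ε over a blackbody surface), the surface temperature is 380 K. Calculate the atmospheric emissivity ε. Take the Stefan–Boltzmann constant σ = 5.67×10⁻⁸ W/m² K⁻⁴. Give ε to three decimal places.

TOA balance gives T_e = 358.0 K.
T_s⁴ = T_e⁴·2/(2−ε) → ε = 2 − 2(T_e/T_s)⁴ = 2 − 2·(358.0/380)⁴ = 0.4239.

0.424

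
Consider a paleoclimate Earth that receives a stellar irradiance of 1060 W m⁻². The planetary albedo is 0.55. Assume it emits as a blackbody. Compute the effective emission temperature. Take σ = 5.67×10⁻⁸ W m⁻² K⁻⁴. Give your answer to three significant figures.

The planet absorbs (1−α)S over its disc πR² and re-emits over 4πR², so the mean absorbed flux is (1−0.55)·1060/4 = 119.2 W m⁻².
Balancing against σT⁴: T = (119.2/5.67×10⁻⁸)^(1/4) = 214.2 K.

214 K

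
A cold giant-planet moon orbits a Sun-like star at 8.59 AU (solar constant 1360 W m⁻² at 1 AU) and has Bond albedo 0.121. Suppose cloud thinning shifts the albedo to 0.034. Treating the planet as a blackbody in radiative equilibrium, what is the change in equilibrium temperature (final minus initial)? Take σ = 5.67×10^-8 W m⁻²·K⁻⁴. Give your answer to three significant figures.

By the inverse-square law, S = 1360/8.59² = 18.43 W m⁻².
With α = 0.121, T₁ = 91.93 K.
With α = 0.034, T₂ = 94.13 K.
Change: 94.13 − 91.93 = 2.195 K.

2.19 kelvin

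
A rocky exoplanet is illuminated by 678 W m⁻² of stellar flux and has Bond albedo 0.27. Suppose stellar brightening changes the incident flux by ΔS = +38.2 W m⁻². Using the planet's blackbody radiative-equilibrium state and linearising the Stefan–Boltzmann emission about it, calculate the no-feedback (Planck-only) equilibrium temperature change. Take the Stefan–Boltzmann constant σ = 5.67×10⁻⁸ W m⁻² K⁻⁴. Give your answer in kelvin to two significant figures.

Reference equilibrium: T_e = [S(1−α)/(4σ)]^(1/4) = 216.1 K.
Only a fraction (1−α) is absorbed and it's spread over 4πR², so ΔF = (1−α)ΔS/4 = 6.972 W m⁻².
Linearising σT⁴ gives d(σT⁴)/dT = 4σT_e³ = 2.290 W m⁻² per K.
ΔT₀ = ΔF/λ_P = 6.972/2.290 = 3.04 K.

3.0 K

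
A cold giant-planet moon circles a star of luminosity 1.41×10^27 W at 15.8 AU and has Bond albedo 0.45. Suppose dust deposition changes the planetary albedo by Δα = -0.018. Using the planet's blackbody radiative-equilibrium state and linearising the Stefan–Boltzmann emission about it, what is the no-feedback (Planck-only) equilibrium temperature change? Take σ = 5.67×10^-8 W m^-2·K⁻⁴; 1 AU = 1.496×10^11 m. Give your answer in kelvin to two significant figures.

Orbital distance: d = 15.8 AU = 2.364×10^12 m.
Spreading L over a sphere of radius d: S = 1.41×10^27/(4π·2.36×10^12²) = 20.08 W m^-2.
Reference equilibrium: T_e = [S(1−α)/(4σ)]^(1/4) = 83.54 K.
ΔF = −(S/4)Δα = −(20.08/4)×(-0.018) = 0.09037 W m^-2.
Planck response: λ_P = 4σT_e³ = 4·5.67×10⁻⁸·(83.54)³ = 0.1322 W m^-2/K.
So ΔT₀ = 0.09037/0.1322 = 0.683 K.

0.68 K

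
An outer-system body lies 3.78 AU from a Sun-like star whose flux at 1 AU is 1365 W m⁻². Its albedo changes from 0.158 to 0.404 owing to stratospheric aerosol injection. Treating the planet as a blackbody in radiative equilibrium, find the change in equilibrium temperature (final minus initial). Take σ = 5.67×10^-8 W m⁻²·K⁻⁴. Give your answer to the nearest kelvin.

-11 K

By the inverse-square law, S = 1365/3.78² = 95.53 W m⁻².
With α = 0.158, T₁ = 137.2 K.
After:  T₂ = [95.53·0.596/(4σ)]^(1/4) = 125.9 K.
ΔT = T₂ − T₁ = -11.36 K.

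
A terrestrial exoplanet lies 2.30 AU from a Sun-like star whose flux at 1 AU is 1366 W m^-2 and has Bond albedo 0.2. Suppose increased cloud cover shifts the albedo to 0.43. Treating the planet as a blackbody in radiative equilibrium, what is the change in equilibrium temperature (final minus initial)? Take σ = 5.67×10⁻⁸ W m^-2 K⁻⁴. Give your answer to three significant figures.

-14.1 K

Irradiance scales as 1/d², so S = 1366 W m^-2 × (1/2.30)² = 258.2 W m^-2.
With α = 0.2, T₁ = 173.7 K.
After:  T₂ = [258.2·0.57/(4σ)]^(1/4) = 159.6 K.
ΔT = T₂ − T₁ = -14.12 K.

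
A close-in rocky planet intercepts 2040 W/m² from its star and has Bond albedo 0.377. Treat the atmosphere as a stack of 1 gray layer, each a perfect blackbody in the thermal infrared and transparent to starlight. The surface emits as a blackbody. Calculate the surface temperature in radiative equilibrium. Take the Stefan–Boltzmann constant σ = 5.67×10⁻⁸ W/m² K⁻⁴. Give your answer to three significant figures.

Top-of-atmosphere balance: σT_e⁴ = S(1−α)/4 = 317.7 W/m² → T_e = 273.6 K.
With N = 1 opaque layers, T_s = (N+1)^(1/4)·T_e = 2^(1/4)·273.6 = 325.4 K.

325 K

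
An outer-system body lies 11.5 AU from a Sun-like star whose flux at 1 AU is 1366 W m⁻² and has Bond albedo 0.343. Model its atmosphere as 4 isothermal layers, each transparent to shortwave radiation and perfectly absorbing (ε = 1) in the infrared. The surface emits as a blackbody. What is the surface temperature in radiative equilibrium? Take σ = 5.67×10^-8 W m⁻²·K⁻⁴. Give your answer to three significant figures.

111 K

Irradiance scales as 1/d², so S = 1366 W m⁻² × (1/11.5)² = 10.33 W m⁻².
The effective emission temperature is T_e = [S(1−α)/(4σ)]^¼ = 73.96 K.
With N = 4 opaque layers, T_s = (N+1)^(1/4)·T_e = 5^(1/4)·73.96 = 110.6 K.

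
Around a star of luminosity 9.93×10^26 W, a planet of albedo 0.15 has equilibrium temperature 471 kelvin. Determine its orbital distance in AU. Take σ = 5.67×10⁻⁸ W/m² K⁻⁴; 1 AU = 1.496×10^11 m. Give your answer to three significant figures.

0.519 AU

The flux needed for this T is 4σT⁴/(1−0.15) = 13130 W/m².
From L = 4πd²S, d = √(9.93×10^26/(4π·13130)) = 7.757×10^10 m = 0.5185 AU.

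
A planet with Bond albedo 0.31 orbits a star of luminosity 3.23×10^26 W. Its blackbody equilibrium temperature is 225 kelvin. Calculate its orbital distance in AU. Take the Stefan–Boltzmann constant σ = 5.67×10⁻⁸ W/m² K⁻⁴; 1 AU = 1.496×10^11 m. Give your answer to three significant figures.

1.17 AU

Required flux: S = 4σT⁴/(1−α) = 842.4 W/m².
S = L/(4πd²) → d = √(L/4πS) = √(3.23×10^26/(4π·842.4)) = 1.747×10^11 m = 1.168 AU.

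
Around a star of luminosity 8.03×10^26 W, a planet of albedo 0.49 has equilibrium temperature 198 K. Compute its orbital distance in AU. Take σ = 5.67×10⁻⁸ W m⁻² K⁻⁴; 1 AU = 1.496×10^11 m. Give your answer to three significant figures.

Energy balance gives S = 4σT⁴/(1−α) = 683.5 W m⁻².
S = L/(4πd²) → d = √(L/4πS) = √(8.03×10^26/(4π·683.5)) = 3.058×10^11 m = 2.044 AU.

2.04 AU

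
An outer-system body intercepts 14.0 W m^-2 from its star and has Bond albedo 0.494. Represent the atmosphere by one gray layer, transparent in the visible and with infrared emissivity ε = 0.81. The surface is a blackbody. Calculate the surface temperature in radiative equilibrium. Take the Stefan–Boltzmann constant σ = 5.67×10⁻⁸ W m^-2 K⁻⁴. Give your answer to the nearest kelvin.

85 K

Effective emission temperature (TOA balance): σT_e⁴ = S(1−α)/4 = 1.771 W m^-2 → T_e = 74.76 K.
For a single slab of emissivity ε, T_s⁴ = 2T_e⁴/(2−ε); thus T_s = 74.76·(1.681)^(1/4) = 85.12 K.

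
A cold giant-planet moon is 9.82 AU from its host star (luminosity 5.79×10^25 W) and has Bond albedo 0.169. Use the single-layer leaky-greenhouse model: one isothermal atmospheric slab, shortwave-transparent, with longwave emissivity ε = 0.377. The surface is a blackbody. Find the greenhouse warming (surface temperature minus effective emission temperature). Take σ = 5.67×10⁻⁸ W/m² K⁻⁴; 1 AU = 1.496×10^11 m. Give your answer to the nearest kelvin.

3 K

d = 9.82 × 1.496×10^11 m = 1.469×10^12 m.
S = L/(4πd²) = 2.135 W/m².
At the top of the atmosphere, σT_e⁴ = S(1−α)/4 = 0.4435 W/m², giving T_e = 52.89 K.
For a single slab of emissivity ε, T_s⁴ = 2T_e⁴/(2−ε); thus T_s = 52.89·(1.232)^(1/4) = 55.72 K.
Greenhouse warming: T_s − T_e = 2.835 K.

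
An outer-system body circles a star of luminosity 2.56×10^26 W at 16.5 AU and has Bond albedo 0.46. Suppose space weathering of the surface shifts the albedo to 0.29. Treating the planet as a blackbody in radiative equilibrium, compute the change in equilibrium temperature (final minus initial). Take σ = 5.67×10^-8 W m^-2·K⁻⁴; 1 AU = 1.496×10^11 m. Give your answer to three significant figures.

3.76 kelvin

d = 16.5 × 1.496×10^11 m = 2.468×10^12 m.
Spreading L over a sphere of radius d: S = 2.56×10^26/(4π·2.47×10^12²) = 3.343 W m^-2.
Before: T₁ = [3.343·0.54/(4σ)]^(1/4) = 53.12 K.
After:  T₂ = [3.343·0.71/(4σ)]^(1/4) = 56.88 K.
ΔT = T₂ − T₁ = 3.762 K.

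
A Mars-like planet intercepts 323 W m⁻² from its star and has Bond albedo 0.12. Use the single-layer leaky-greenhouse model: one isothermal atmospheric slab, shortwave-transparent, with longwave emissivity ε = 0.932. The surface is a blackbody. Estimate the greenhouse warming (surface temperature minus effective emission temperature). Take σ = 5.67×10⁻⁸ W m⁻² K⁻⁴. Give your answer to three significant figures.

The planet radiates to space at T_e = [S(1−α)/(4σ)]^(1/4) = 188.2 K.
Surface balance with a leaky layer gives σT_s⁴ = σT_e⁴·2/(2−ε), so T_s = T_e·[2/(2−0.932)]^(1/4) = 220.1 K.
T_s − T_e = 220.1 − 188.2 = 31.95 K.

31.9 K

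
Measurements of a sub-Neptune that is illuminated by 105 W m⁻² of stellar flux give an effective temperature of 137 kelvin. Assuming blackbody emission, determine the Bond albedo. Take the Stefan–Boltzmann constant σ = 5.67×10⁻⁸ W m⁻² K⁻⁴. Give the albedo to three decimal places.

0.239

Energy balance: S(1−α)/4 = σT⁴, so 1−α = 4σT⁴/S.
4σT⁴ = 4·5.67×10⁻⁸·(137)⁴ = 79.90 W m⁻².
Hence α = 1 − 79.90/105.0 = 0.2391.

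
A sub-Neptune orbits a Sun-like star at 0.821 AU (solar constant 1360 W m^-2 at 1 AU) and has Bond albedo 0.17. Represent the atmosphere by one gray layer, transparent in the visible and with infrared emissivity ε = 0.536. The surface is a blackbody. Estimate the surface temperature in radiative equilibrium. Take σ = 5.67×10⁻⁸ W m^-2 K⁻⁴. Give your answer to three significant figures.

317 K

Flux at the orbit: S = 1360/(0.821)² = 2018 W m^-2.
The planet radiates to space at T_e = [S(1−α)/(4σ)]^(1/4) = 293.1 K.
The surface balance (absorbed SW + ε·downward IR = σT_s⁴) with T_a⁴ = T_s⁴/2 reduces to T_s = T_e·[2/(2−ε)]^¼ = 316.9 K.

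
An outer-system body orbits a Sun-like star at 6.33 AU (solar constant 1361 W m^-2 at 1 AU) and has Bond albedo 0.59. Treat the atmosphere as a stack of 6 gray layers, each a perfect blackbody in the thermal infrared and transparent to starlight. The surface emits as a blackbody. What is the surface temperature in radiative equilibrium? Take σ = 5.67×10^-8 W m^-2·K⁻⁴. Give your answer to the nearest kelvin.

By the inverse-square law, S = 1361/6.33² = 33.97 W m^-2.
The effective emission temperature is T_e = [S(1−α)/(4σ)]^¼ = 88.52 K.
With N = 6 opaque layers, T_s = (N+1)^(1/4)·T_e = 7^(1/4)·88.52 = 144.0 K.

144 K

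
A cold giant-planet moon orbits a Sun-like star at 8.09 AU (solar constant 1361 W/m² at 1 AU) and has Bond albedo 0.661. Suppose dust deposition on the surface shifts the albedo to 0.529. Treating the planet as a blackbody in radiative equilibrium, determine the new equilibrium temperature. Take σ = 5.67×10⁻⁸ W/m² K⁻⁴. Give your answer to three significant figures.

Flux at the orbit: S = 1361/(8.09)² = 20.80 W/m².
New equilibrium: T₂ = [(1−0.529)·20.80/(4σ)]^(1/4) = 81.07 K.

81.1 kelvin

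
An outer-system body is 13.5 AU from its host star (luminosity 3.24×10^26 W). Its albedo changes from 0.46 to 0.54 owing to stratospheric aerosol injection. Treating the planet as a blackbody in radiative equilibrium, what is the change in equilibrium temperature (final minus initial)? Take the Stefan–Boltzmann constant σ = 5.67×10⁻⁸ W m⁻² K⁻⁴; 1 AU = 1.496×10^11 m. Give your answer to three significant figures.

d = 13.5 × 1.496×10^11 m = 2.020×10^12 m.
S = L/(4πd²) = 6.321 W m⁻².
Before: T₁ = [6.321·0.54/(4σ)]^(1/4) = 62.29 K.
With α = 0.54, T₂ = 59.84 K.
Change: 59.84 − 62.29 = -2.447 K.

-2.45 K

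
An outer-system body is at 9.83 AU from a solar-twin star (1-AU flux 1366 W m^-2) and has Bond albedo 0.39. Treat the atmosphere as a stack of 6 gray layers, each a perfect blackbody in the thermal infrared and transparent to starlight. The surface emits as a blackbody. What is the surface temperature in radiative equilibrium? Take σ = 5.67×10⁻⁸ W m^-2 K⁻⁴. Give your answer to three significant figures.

By the inverse-square law, S = 1366/9.83² = 14.14 W m^-2.
OLR = S(1−α)/4 = 2.156 W m^-2; the top layer radiates at T_e = 78.52 K.
With N = 6 opaque layers, T_s = (N+1)^(1/4)·T_e = 7^(1/4)·78.52 = 127.7 K.

128 kelvin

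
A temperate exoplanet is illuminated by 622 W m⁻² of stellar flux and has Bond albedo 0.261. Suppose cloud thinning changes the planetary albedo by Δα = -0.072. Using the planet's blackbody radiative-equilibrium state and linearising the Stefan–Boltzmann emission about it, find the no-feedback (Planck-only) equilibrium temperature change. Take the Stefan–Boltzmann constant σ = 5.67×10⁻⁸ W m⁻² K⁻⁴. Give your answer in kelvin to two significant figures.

5.2 K

The baseline emission temperature is T_e = 212.2 K.
ΔF = −(S/4)Δα = −(622.0/4)×(-0.072) = 11.20 W m⁻².
Linearising σT⁴ gives d(σT⁴)/dT = 4σT_e³ = 2.166 W m⁻² per K.
ΔT₀ = ΔF/λ_P = 11.20/2.166 = 5.17 K.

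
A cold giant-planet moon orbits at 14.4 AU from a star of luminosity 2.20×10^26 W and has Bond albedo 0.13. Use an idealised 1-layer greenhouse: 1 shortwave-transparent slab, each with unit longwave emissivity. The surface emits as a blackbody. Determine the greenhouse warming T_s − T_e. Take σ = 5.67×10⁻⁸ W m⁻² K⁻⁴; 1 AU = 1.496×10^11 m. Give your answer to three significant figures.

11.7 kelvin

d = 14.4 × 1.496×10^11 m = 2.154×10^12 m.
Spreading L over a sphere of radius d: S = 2.20×10^26/(4π·2.15×10^12²) = 3.772 W m⁻².
OLR = S(1−α)/4 = 0.8205 W m⁻²; the top layer radiates at T_e = 61.68 K.
T_s = (N+1)^(1/4)·T_e = 73.35 K.
Warming: T_s − T_e = 11.67 K.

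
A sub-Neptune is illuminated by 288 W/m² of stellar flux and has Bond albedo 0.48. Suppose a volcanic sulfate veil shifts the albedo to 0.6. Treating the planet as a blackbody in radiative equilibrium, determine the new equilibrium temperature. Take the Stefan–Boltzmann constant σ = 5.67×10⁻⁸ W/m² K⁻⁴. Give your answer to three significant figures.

150 K

New equilibrium: T₂ = [(1−0.6)·288.0/(4σ)]^(1/4) = 150.1 K.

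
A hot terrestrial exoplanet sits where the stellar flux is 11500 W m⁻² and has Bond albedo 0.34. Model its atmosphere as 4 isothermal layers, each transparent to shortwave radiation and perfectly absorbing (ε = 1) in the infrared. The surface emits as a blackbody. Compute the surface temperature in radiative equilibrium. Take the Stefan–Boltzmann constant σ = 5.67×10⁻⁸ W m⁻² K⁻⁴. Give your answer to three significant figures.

640 K

OLR = S(1−α)/4 = 1897 W m⁻²; the top layer radiates at T_e = 427.7 K.
Layer-by-layer balance gives σT_s⁴ = (N+1)σT_e⁴, so T_s = 5^¼·427.7 = 639.6 K.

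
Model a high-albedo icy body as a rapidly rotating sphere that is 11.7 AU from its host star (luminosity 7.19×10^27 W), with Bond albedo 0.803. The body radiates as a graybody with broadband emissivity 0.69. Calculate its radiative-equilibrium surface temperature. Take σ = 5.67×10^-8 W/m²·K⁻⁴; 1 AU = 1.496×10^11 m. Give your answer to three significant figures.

124 K

d = 11.7 × 1.496×10^11 m = 1.750×10^12 m.
Flux at the orbit: S = L/(4πd²) = 7.19×10^27/(4π·(1.75×10^12)²) = 186.8 W/m².
The planet absorbs (1−α)S over its disc πR² and re-emits over 4πR², so the mean absorbed flux is (1−0.803)·186.8/4 = 9.198 W/m².
Equating to εσT⁴ with ε = 0.69: T = (9.198/0.69σ)^(1/4) = 123.8 K.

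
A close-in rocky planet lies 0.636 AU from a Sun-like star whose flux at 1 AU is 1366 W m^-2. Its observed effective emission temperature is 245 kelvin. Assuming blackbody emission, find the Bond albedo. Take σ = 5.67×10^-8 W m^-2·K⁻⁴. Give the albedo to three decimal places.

By the inverse-square law, S = 1366/0.636² = 3377 W m^-2.
From σT⁴ = S(1−α)/4 we invert for α: 1−α = 4σT⁴/S.
σT⁴ = 204.3 W m^-2, so 4σT⁴ = 817.2 W m^-2.
1−α = 817.2/3377 = 0.2420, so α = 0.7580.

0.758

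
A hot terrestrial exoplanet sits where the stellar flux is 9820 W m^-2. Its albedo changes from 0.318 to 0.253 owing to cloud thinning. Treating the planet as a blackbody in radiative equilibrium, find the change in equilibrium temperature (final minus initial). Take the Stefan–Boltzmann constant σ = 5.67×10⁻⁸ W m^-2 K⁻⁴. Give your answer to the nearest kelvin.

10 K

Before: T₁ = [9820·0.682/(4σ)]^(1/4) = 414.5 K.
After:  T₂ = [9820·0.747/(4σ)]^(1/4) = 424.1 K.
ΔT = T₂ − T₁ = 9.543 K.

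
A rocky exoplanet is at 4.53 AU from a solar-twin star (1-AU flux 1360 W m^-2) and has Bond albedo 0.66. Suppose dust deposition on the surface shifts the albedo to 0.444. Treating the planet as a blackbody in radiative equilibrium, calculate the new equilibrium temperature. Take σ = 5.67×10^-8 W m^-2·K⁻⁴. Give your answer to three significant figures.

Flux at the orbit: S = 1360/(4.53)² = 66.27 W m^-2.
New equilibrium: T₂ = [(1−0.444)·66.27/(4σ)]^(1/4) = 112.9 K.

113 kelvin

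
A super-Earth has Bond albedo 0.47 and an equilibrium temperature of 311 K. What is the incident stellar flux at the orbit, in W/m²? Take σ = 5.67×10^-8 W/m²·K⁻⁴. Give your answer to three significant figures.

4000 W/m²

From S(1−α)/4 = σT⁴: S = 4σT⁴/(1−α).
The emitted flux is σT⁴ = 530.4 W/m².
So S = 4×530.4/(1−0.47) = 4003 W/m².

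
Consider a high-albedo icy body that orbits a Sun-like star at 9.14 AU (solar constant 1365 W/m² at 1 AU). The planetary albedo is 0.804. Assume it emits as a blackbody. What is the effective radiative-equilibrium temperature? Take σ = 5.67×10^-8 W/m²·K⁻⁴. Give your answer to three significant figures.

Flux at the orbit: S = 1365/(9.14)² = 16.34 W/m².
The planet absorbs (1−α)S over its disc πR² and re-emits over 4πR², so the mean absorbed flux is (1−0.804)·16.34/4 = 0.8006 W/m².
In equilibrium σT⁴ equals this, so T = 61.30 K.

61.3 K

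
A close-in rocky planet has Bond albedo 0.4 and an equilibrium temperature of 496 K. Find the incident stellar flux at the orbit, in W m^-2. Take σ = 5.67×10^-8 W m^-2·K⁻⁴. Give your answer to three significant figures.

22900 W m^-2

Invert the energy balance for S: S = 4σT⁴/(1−α).
The emitted flux is σT⁴ = 3432 W m^-2.
So S = 4×3432/(1−0.4) = 22880 W m^-2.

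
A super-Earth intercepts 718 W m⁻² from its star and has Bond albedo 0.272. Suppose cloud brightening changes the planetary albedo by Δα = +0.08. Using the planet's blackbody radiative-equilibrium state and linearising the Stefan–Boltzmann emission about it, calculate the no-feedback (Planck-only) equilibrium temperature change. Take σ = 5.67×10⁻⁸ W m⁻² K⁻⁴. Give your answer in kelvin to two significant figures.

The baseline emission temperature is T_e = 219.1 K.
The change in absorbed flux is Δ[S(1−α)/4] = −SΔα/4 = -14.36 W m⁻².
Linearising σT⁴ gives d(σT⁴)/dT = 4σT_e³ = 2.386 W m⁻² per K.
So ΔT₀ = -14.36/2.386 = -6.02 K.

-6.0 K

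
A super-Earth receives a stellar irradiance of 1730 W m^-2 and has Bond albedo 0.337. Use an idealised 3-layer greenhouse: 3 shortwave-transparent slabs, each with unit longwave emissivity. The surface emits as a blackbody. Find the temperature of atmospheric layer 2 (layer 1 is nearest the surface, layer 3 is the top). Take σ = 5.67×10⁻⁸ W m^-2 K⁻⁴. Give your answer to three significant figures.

317 kelvin

The effective emission temperature is T_e = [S(1−α)/(4σ)]^¼ = 266.7 K.
The net upward flux σT_e⁴ is constant between every pair of levels, so T_k⁴ = (N+1−k)T_e⁴.
T_2 = (2)^(1/4)·266.7 = 317.1 K.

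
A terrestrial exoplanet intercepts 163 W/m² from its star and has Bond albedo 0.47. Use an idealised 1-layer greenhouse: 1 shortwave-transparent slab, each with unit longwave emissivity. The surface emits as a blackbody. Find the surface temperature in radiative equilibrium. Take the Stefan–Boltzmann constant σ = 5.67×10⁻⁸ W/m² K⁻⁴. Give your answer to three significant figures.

Top-of-atmosphere balance: σT_e⁴ = S(1−α)/4 = 21.60 W/m² → T_e = 139.7 K.
For an N-layer opaque stack, T_s⁴ = (N+1)T_e⁴, hence T_s = (2)^(1/4)×139.7 K = 166.1 K.

166 K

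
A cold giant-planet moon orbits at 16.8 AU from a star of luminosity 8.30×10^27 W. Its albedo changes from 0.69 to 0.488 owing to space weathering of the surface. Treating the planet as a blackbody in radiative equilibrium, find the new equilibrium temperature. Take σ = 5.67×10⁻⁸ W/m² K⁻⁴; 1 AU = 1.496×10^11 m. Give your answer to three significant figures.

124 K

d = 16.8 × 1.496×10^11 m = 2.513×10^12 m.
Flux at the orbit: S = L/(4πd²) = 8.30×10^27/(4π·(2.51×10^12)²) = 104.6 W/m².
T₂ = [S(1−α₂)/(4σ)]^(1/4) = [104.6·0.512/(4σ)]^(1/4) = 124.0 K.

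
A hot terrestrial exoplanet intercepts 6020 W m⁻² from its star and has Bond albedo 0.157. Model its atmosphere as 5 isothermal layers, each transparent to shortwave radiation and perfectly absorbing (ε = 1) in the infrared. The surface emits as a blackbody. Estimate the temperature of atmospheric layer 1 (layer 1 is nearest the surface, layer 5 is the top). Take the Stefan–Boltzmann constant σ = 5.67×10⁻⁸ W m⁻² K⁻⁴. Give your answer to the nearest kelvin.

OLR = S(1−α)/4 = 1269 W m⁻²; the top layer radiates at T_e = 386.8 K.
In the N-layer model, layer k (counted from the surface) has T_k = (N+1−k)^(1/4)·T_e.
With k = 1: T_1 = (5+1−1)^¼·386.8 K = 578.3 K.

578 kelvin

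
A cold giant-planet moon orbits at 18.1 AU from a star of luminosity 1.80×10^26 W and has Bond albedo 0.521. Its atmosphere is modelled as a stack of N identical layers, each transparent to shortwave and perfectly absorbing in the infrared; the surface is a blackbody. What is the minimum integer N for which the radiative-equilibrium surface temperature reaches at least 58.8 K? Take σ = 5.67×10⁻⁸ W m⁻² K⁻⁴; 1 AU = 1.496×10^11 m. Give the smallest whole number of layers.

2

Orbital distance: d = 18.1 AU = 2.708×10^12 m.
Flux at the orbit: S = L/(4πd²) = 1.80×10^26/(4π·(2.71×10^12)²) = 1.954 W m⁻².
OLR = S(1−α)/4 = 0.2339 W m⁻²; the top layer radiates at T_e = 45.07 K.
T_s = (N+1)^(1/4)·T_e ≥ 58.8 K requires N+1 ≥ (T_s/T_e)⁴ = (58.8/45.07)⁴ = 2.897.
Rounding up, N = 2.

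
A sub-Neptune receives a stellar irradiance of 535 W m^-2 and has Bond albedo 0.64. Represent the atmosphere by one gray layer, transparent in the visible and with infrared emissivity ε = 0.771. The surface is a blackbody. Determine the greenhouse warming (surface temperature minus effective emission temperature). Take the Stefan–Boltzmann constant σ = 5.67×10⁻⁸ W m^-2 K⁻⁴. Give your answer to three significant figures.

22.1 K

Effective emission temperature (TOA balance): σT_e⁴ = S(1−α)/4 = 48.15 W m^-2 → T_e = 170.7 K.
Surface balance with a leaky layer gives σT_s⁴ = σT_e⁴·2/(2−ε), so T_s = T_e·[2/(2−0.771)]^(1/4) = 192.8 K.
Greenhouse warming: T_s − T_e = 22.10 K.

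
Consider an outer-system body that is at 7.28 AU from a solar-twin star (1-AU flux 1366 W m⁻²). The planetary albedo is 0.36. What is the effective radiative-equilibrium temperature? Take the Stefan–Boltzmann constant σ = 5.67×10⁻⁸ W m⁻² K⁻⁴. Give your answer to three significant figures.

92.3 K

Flux at the orbit: S = 1366/(7.28)² = 25.77 W m⁻².
Averaging over the sphere, the absorbed flux is S(1−α)/4 = 4.124 W m⁻².
In equilibrium σT⁴ equals this, so T = 92.35 K.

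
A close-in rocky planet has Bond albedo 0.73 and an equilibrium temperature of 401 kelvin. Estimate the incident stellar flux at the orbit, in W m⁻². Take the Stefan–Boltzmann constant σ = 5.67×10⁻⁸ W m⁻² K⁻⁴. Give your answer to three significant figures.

From S(1−α)/4 = σT⁴: S = 4σT⁴/(1−α).
σT⁴ = 5.67×10⁻⁸·(401)⁴ = 1466 W m⁻².
So S = 4×1466/(1−0.73) = 21720 W m⁻².

21700 W m⁻²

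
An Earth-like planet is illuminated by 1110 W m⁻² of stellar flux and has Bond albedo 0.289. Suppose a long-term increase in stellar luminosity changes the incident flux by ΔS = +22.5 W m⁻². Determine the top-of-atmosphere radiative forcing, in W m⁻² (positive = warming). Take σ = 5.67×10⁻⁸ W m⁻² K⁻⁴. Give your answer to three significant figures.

TOA radiative forcing: ΔF = (1−α)ΔS/4 = 0.711·(+22.5)/4 = 3.999 W m⁻².

4.00 W m⁻²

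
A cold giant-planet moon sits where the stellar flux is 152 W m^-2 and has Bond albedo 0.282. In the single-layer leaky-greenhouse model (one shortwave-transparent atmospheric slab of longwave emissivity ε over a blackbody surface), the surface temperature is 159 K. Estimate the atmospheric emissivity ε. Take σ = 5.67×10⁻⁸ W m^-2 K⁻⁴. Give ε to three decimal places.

0.494

First, T_e = [152.0·(1−0.282)/(4σ)]^(1/4) = 148.1 K.
T_s⁴ = T_e⁴·2/(2−ε) → ε = 2 − 2(T_e/T_s)⁴ = 2 − 2·(148.1/159)⁴ = 0.4942.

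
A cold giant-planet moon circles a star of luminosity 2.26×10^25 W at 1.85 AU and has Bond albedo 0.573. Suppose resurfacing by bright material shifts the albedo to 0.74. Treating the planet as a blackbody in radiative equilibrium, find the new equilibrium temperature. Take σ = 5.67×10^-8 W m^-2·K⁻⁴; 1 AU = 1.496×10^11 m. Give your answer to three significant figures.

d = 1.85 × 1.496×10^11 m = 2.768×10^11 m.
S = L/(4πd²) = 23.48 W m^-2.
New equilibrium: T₂ = [(1−0.74)·23.48/(4σ)]^(1/4) = 72.03 K.

72.0 K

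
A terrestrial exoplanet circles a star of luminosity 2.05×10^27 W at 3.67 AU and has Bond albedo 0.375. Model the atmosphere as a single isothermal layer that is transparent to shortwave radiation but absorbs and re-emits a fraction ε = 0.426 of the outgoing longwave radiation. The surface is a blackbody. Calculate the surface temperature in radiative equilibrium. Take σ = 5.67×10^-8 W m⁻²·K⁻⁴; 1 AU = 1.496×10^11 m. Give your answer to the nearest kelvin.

209 K

Orbital distance: d = 3.67 AU = 5.490×10^11 m.
Spreading L over a sphere of radius d: S = 2.05×10^27/(4π·5.49×10^11²) = 541.2 W m⁻².
At the top of the atmosphere, σT_e⁴ = S(1−α)/4 = 84.56 W m⁻², giving T_e = 196.5 K.
The surface balance (absorbed SW + ε·downward IR = σT_s⁴) with T_a⁴ = T_s⁴/2 reduces to T_s = T_e·[2/(2−ε)]^¼ = 208.6 K.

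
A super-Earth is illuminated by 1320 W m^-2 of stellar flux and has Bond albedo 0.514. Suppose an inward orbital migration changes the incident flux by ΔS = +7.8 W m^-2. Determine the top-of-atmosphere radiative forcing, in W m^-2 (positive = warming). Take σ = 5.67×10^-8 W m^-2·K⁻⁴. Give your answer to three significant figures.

0.948 W m^-2

TOA radiative forcing: ΔF = (1−α)ΔS/4 = 0.486·(+7.8)/4 = 0.9477 W m^-2.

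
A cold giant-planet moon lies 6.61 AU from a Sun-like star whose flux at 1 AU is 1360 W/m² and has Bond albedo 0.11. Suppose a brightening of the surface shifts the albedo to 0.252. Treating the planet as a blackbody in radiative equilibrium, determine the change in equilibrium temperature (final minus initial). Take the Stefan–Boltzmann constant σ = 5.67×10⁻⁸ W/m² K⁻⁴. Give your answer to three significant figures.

-4.47 K

By the inverse-square law, S = 1360/6.61² = 31.13 W/m².
Before: T₁ = [31.13·0.89/(4σ)]^(1/4) = 105.1 K.
Final:   T₂ = [S(1−0.252)/(4σ)]^(1/4) = 100.7 K.
ΔT = T₂ − T₁ = -4.470 K.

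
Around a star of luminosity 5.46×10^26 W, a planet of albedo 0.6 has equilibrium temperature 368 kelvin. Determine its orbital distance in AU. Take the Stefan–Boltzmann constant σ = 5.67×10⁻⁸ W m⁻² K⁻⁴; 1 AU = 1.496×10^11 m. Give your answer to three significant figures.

The flux needed for this T is 4σT⁴/(1−0.6) = 10400 W m⁻².
From L = 4πd²S, d = √(5.46×10^26/(4π·10400)) = 6.464×10^10 m = 0.4321 AU.

0.432 AU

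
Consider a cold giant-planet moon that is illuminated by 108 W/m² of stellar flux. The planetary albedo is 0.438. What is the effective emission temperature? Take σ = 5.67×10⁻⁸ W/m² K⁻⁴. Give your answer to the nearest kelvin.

128 K

The planet absorbs (1−α)S over its disc πR² and re-emits over 4πR², so the mean absorbed flux is (1−0.438)·108.0/4 = 15.17 W/m².
Set σT⁴ = 15.17 → T = (15.17/σ)^(1/4) = 127.9 K.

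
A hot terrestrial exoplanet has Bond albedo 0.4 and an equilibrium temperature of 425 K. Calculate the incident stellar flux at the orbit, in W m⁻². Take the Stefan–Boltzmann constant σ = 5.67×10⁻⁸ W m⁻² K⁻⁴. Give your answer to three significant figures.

From S(1−α)/4 = σT⁴: S = 4σT⁴/(1−α).
σT⁴ = 5.67×10⁻⁸·(425)⁴ = 1850 W m⁻².
S = 4·1850/0.6 = 12330 W m⁻².

12300 W m⁻²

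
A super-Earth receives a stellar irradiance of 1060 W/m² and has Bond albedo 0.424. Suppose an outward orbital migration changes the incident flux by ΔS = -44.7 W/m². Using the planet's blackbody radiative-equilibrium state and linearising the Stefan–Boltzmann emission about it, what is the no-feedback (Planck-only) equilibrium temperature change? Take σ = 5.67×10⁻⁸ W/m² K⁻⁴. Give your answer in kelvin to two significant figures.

-2.4 K

Reference equilibrium: T_e = [S(1−α)/(4σ)]^(1/4) = 227.8 K.
ΔF = Δ[S(1−α)]/4 = (1−0.424)·-44.7/4 = -6.437 W/m².
The Planck feedback parameter is 4σT_e³ = 2.680 W/m²/K.
ΔT₀ = ΔF/λ_P = -6.437/2.680 = -2.40 K.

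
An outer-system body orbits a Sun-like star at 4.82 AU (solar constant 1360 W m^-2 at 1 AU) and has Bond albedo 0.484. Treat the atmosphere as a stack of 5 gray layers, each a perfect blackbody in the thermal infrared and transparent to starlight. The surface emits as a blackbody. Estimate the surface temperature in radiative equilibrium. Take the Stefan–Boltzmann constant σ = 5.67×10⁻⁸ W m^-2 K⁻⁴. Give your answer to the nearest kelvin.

Irradiance scales as 1/d², so S = 1360 W m^-2 × (1/4.82)² = 58.54 W m^-2.
The effective emission temperature is T_e = [S(1−α)/(4σ)]^¼ = 107.4 K.
Layer-by-layer balance gives σT_s⁴ = (N+1)σT_e⁴, so T_s = 6^¼·107.4 = 168.1 K.

168 K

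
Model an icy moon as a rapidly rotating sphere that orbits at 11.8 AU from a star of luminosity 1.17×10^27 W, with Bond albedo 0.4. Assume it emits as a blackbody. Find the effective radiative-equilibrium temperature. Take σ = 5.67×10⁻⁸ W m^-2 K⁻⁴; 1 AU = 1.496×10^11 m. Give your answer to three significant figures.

94.3 K

d = 11.8 × 1.496×10^11 m = 1.765×10^12 m.
S = L/(4πd²) = 29.88 W m^-2.
The planet absorbs (1−α)S over its disc πR² and re-emits over 4πR², so the mean absorbed flux is (1−0.4)·29.88/4 = 4.482 W m^-2.
Set σT⁴ = 4.482 → T = (4.482/σ)^(1/4) = 94.29 K.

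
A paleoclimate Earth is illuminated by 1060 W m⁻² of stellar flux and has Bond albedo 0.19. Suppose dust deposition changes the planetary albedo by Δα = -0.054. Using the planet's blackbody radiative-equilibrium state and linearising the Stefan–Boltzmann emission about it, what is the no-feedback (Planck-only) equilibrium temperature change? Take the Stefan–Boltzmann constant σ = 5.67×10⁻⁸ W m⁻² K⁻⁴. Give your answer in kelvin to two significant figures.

Reference equilibrium: T_e = [S(1−α)/(4σ)]^(1/4) = 248.0 K.
TOA radiative forcing: ΔF = −S·Δα/4 = −1060·(-0.054)/4 = 14.31 W m⁻².
The Planck feedback parameter is 4σT_e³ = 3.461 W m⁻²/K.
Hence the no-feedback warming is ΔF/(4σT_e³) = 4.13 K.

4.1 kelvin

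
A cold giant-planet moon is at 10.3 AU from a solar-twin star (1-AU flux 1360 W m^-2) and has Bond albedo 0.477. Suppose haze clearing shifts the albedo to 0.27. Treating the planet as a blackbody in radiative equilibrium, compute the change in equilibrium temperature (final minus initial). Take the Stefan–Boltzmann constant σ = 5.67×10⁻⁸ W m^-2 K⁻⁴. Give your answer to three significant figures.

Irradiance scales as 1/d², so S = 1360 W m^-2 × (1/10.3)² = 12.82 W m^-2.
Initial: T₁ = [S(1−0.477)/(4σ)]^(1/4) = 73.74 K.
After:  T₂ = [12.82·0.73/(4σ)]^(1/4) = 80.15 K.
Change: 80.15 − 73.74 = 6.411 K.

6.41 kelvin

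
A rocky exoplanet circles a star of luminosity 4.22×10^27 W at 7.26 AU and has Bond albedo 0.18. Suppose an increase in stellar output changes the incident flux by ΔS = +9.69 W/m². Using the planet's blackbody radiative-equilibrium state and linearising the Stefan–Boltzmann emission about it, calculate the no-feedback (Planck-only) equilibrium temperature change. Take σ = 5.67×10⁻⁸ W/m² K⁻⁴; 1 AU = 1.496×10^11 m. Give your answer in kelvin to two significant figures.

1.5 kelvin

d = 7.26 × 1.496×10^11 m = 1.086×10^12 m.
Spreading L over a sphere of radius d: S = 4.22×10^27/(4π·1.09×10^12²) = 284.7 W/m².
Unperturbed T_e = [284.7·(1−0.18)/(4σ)]^¼ = 179.1 K.
Only a fraction (1−α) is absorbed and it's spread over 4πR², so ΔF = (1−α)ΔS/4 = 1.986 W/m².
Planck response: λ_P = 4σT_e³ = 4·5.67×10⁻⁸·(179.1)³ = 1.303 W/m²/K.
Hence the no-feedback warming is ΔF/(4σT_e³) = 1.52 K.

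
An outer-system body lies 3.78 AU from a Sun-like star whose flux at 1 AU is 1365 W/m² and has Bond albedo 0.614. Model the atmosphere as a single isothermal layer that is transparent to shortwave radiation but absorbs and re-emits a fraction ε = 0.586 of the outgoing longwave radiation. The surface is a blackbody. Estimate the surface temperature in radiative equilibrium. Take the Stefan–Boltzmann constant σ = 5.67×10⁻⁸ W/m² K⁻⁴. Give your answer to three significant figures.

123 kelvin

By the inverse-square law, S = 1365/3.78² = 95.53 W/m².
The planet radiates to space at T_e = [S(1−α)/(4σ)]^(1/4) = 112.9 K.
Surface balance with a leaky layer gives σT_s⁴ = σT_e⁴·2/(2−ε), so T_s = T_e·[2/(2−0.586)]^(1/4) = 123.1 K.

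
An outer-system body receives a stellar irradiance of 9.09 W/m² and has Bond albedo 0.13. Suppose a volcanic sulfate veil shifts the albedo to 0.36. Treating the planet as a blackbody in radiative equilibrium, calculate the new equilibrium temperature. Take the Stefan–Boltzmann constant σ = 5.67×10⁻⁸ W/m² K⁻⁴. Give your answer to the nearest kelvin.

New equilibrium: T₂ = [(1−0.36)·9.090/(4σ)]^(1/4) = 71.17 K.

71 K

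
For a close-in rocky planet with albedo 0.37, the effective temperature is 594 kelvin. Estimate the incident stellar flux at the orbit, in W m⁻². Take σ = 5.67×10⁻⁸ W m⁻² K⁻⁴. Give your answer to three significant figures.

Invert the energy balance for S: S = 4σT⁴/(1−α).
σT⁴ = 5.67×10⁻⁸·(594)⁴ = 7059 W m⁻².
So S = 4×7059/(1−0.37) = 44820 W m⁻².

44800 W m⁻²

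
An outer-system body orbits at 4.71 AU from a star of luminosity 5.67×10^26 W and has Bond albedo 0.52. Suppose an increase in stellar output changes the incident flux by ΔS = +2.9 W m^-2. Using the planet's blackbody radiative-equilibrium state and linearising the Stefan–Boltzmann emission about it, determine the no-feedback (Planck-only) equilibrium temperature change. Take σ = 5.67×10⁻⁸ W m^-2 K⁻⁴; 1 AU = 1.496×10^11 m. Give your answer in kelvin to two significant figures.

Orbital distance: d = 4.71 AU = 7.046×10^11 m.
Spreading L over a sphere of radius d: S = 5.67×10^26/(4π·7.05×10^11²) = 90.88 W m^-2.
Unperturbed T_e = [90.88·(1−0.52)/(4σ)]^¼ = 117.8 K.
ΔF = Δ[S(1−α)]/4 = (1−0.52)·+2.9/4 = 0.3480 W m^-2.
Planck response: λ_P = 4σT_e³ = 4·5.67×10⁻⁸·(117.8)³ = 0.3704 W m^-2/K.
ΔT₀ = ΔF/λ_P = 0.3480/0.3704 = 0.939 K.

0.94 K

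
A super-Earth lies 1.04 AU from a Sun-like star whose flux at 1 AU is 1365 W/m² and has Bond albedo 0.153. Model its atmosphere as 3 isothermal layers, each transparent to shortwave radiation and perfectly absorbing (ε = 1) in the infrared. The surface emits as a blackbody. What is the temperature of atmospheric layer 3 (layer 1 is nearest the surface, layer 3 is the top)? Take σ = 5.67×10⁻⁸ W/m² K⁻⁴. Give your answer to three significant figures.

By the inverse-square law, S = 1365/1.04² = 1262 W/m².
OLR = S(1−α)/4 = 267.2 W/m²; the top layer radiates at T_e = 262.0 K.
In the N-layer model, layer k (counted from the surface) has T_k = (N+1−k)^(1/4)·T_e.
With k = 3: T_3 = (3+1−3)^¼·262.0 K = 262.0 K.

262 kelvin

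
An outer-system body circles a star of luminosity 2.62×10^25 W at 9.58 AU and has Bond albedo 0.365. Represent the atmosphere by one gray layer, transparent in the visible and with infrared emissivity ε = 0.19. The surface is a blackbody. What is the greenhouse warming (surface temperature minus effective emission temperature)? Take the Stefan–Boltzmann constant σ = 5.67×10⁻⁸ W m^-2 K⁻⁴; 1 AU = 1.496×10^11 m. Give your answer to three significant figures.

d = 9.58 × 1.496×10^11 m = 1.433×10^12 m.
Spreading L over a sphere of radius d: S = 2.62×10^25/(4π·1.43×10^12²) = 1.015 W m^-2.
Effective emission temperature (TOA balance): σT_e⁴ = S(1−α)/4 = 0.1611 W m^-2 → T_e = 41.06 K.
For a single slab of emissivity ε, T_s⁴ = 2T_e⁴/(2−ε); thus T_s = 41.06·(1.105)^(1/4) = 42.10 K.
The atmosphere warms the surface by 1.038 K.

1.04 K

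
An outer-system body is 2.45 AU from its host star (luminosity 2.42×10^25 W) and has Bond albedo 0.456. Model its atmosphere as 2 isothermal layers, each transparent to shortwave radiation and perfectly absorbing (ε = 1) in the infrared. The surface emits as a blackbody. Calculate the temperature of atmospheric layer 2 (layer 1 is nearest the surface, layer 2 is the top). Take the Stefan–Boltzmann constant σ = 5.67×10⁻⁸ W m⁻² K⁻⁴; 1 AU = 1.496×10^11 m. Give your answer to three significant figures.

76.6 K

d = 2.45 × 1.496×10^11 m = 3.665×10^11 m.
S = L/(4πd²) = 14.34 W m⁻².
OLR = S(1−α)/4 = 1.950 W m⁻²; the top layer radiates at T_e = 76.58 K.
The net upward flux σT_e⁴ is constant between every pair of levels, so T_k⁴ = (N+1−k)T_e⁴.
T_2 = (1)^(1/4)·76.58 = 76.58 K.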